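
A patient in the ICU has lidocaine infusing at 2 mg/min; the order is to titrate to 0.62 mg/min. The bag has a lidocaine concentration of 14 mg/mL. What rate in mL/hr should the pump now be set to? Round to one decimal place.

2.7 mL/hr

0.62 mg/min × 60 min/hr = 37.2 mg/hr
Rate = 37.2 mg/hr ÷ 14 mg/mL = 2.657143 mL/hr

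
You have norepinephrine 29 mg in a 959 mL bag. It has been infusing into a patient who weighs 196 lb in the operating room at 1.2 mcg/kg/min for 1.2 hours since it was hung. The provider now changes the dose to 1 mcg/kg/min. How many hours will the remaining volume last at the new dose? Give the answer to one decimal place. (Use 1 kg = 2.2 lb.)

Initial rate:
Weight = 196 lb ÷ 2.2 lb/kg = 89.09091 kg
Dose = 1.2 mcg/kg/min × 89.09091 kg = 106.9091 mcg/min
106.9091 mcg/min × 60 min/hr = 6414.545 mcg/hr
Concentration = 29 mg ÷ 959 mL = 0.03023983 mg/mL = 30.23983 mcg/mL
Rate = 6414.545 mcg/hr ÷ 30.23983 mcg/mL = 212.1224 mL/hr
Volume infused so far = 212.1224 mL/hr × 1.2 hr = 254.5469 mL
Volume remaining = 959 − 254.5469 = 704.4531 mL
New rate:
Dose = 1 mcg/kg/min × 89.09091 kg = 89.09091 mcg/min
89.09091 mcg/min × 60 min/hr = 5345.455 mcg/hr
Rate = 5345.455 mcg/hr ÷ 30.23983 mcg/mL = 176.7687 mL/hr
Time remaining = 704.4531 mL ÷ 176.7687 mL/hr = 3.98517 hr

4.0 hours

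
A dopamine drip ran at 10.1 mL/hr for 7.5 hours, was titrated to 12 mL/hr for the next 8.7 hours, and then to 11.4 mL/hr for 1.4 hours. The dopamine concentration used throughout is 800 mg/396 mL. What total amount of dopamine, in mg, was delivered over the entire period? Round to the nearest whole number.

396 mg

Concentration = 800 mg ÷ 396 mL = 2.020202 mg/mL
Stage 1: 10.1 mL/hr × 7.5 hr = 75.75 mL → 75.75 mL × 2.020202 mg/mL = 153.0303 mg
Stage 2: 12 mL/hr × 8.7 hr = 104.4 mL → 104.4 mL × 2.020202 mg/mL = 210.9091 mg
Stage 3: 11.4 mL/hr × 1.4 hr = 15.96 mL → 15.96 mL × 2.020202 mg/mL = 32.24242 mg
Total = 153.0303 + 210.9091 + 32.24242 = 396.1818 mg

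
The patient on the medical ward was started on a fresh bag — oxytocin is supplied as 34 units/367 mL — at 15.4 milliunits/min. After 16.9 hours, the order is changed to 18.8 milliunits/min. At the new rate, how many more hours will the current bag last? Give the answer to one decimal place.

16.3 hours

Initial rate:
15.4 milliunits/min × 60 min/hr = 924 milliunits/hr
Concentration = 34 units ÷ 367 mL = 0.09264305 units/mL = 92.64305 milliunits/mL
Rate = 924 milliunits/hr ÷ 92.64305 milliunits/mL = 9.973765 mL/hr
Volume infused so far = 9.973765 mL/hr × 16.9 hr = 168.5566 mL
Volume remaining = 367 − 168.5566 = 198.4434 mL
New rate:
18.8 milliunits/min × 60 min/hr = 1128 milliunits/hr
Rate = 1128 milliunits/hr ÷ 92.64305 milliunits/mL = 12.17576 mL/hr
Time remaining = 198.4434 mL ÷ 12.17576 mL/hr = 16.29823 hr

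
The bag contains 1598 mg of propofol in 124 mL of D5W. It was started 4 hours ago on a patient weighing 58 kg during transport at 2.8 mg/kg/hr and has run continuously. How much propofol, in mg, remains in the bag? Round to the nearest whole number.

Dose = 2.8 mg/kg/hr × 58 kg = 162.4 mg/hr
Concentration = 1598 mg ÷ 124 mL = 12.8871 mg/mL
Rate = 162.4 mg/hr ÷ 12.8871 mg/mL = 12.60175 mL/hr
Volume infused = 12.60175 mL/hr × 4 hr = 50.40701 mL
Volume remaining = 124 − 50.40701 = 73.59299 mL
Drug remaining = 73.59299 mL × 12.8871 mg/mL = 948.4 mg

948 mg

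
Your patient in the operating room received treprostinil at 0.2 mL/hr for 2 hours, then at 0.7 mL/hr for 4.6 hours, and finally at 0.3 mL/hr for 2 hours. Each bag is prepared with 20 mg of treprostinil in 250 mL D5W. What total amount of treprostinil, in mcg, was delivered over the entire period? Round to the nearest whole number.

338 mcg

Concentration = 20 mg ÷ 250 mL = 0.08 mg/mL
Stage 1: 0.2 mL/hr × 2 hr = 0.4 mL → 0.4 mL × 0.08 mg/mL = 0.032 mg
Stage 2: 0.7 mL/hr × 4.6 hr = 3.22 mL → 3.22 mL × 0.08 mg/mL = 0.2576 mg
Stage 3: 0.3 mL/hr × 2 hr = 0.6 mL → 0.6 mL × 0.08 mg/mL = 0.048 mg
Total = 0.032 + 0.2576 + 0.048 = 0.3376 mg = 337.6 mcg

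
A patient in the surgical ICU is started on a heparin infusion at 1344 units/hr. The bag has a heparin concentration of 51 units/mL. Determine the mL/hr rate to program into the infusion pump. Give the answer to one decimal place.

26.4 mL/hr

Rate = 1344 units/hr ÷ 51 units/mL = 26.35294 mL/hr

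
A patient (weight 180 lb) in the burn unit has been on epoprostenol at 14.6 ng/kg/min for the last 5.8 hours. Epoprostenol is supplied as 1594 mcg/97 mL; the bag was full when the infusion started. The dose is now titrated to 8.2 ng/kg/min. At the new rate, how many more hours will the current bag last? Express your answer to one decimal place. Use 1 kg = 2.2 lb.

Initial rate:
Weight = 180 lb ÷ 2.2 lb/kg = 81.81818 kg
Dose = 14.6 ng/kg/min × 81.81818 kg = 1194.545 ng/min
1194.545 ng/min × 60 min/hr = 71672.73 ng/hr
Concentration = 1594 mcg ÷ 97 mL = 16.43299 mcg/mL = 16432.99 ng/mL
Rate = 71672.73 ng/hr ÷ 16432.99 ng/mL = 4.361515 mL/hr
Volume infused so far = 4.361515 mL/hr × 5.8 hr = 25.29679 mL
Volume remaining = 97 − 25.29679 = 71.70321 mL
New rate:
Dose = 8.2 ng/kg/min × 81.81818 kg = 670.9091 ng/min
670.9091 ng/min × 60 min/hr = 40254.55 ng/hr
Rate = 40254.55 ng/hr ÷ 16432.99 ng/mL = 2.449618 mL/hr
Time remaining = 71.70321 mL ÷ 2.449618 mL/hr = 29.27118 hr

29.3 hours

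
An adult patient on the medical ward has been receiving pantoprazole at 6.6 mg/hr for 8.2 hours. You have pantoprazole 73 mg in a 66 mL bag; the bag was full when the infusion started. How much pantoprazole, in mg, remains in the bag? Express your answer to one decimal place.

18.9 mg

Concentration = 73 mg ÷ 66 mL = 1.106061 mg/mL
Rate = 6.6 mg/hr ÷ 1.106061 mg/mL = 5.967123 mL/hr
Volume infused = 5.967123 mL/hr × 8.2 hr = 48.93041 mL
Volume remaining = 66 − 48.93041 = 17.06959 mL
Drug remaining = 17.06959 mL × 1.106061 mg/mL = 18.88 mg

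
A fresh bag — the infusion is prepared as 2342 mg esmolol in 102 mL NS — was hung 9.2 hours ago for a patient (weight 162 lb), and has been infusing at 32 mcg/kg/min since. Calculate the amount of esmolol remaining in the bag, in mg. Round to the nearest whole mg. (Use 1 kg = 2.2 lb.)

1041 mg

Weight = 162 lb ÷ 2.2 lb/kg = 73.63636 kg
Dose = 32 mcg/kg/min × 73.63636 kg = 2356.364 mcg/min
2356.364 mcg/min × 60 min/hr = 141381.8 mcg/hr
Concentration = 2342 mg ÷ 102 mL = 22.96078 mg/mL = 22960.78 mcg/mL
Rate = 141381.8 mcg/hr ÷ 22960.78 mcg/mL = 6.157534 mL/hr
Volume infused = 6.157534 mL/hr × 9.2 hr = 56.64932 mL
Volume remaining = 102 − 56.64932 = 45.35068 mL
Drug remaining = 45.35068 mL × 22960.78 mcg/mL = 1041287 mcg = 1041.287 mg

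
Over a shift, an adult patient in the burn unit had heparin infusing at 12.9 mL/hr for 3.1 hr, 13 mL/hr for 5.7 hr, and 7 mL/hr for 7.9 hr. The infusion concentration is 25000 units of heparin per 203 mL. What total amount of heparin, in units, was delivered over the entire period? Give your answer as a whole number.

Concentration = 25000 units ÷ 203 mL = 123.1527 units/mL
Stage 1: 12.9 mL/hr × 3.1 hr = 39.99 mL → 39.99 mL × 123.1527 units/mL = 4924.877 units
Stage 2: 13 mL/hr × 5.7 hr = 74.1 mL → 74.1 mL × 123.1527 units/mL = 9125.616 units
Stage 3: 7 mL/hr × 7.9 hr = 55.3 mL → 55.3 mL × 123.1527 units/mL = 6810.345 units
Total = 4924.877 + 9125.616 + 6810.345 = 20860.84 units

20861 units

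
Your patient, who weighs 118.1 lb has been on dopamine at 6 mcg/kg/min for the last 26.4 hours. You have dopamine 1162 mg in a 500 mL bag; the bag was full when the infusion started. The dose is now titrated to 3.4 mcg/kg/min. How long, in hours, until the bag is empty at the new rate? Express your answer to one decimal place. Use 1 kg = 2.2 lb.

Initial rate:
Weight = 118.1 lb ÷ 2.2 lb/kg = 53.68182 kg
Dose = 6 mcg/kg/min × 53.68182 kg = 322.0909 mcg/min
322.0909 mcg/min × 60 min/hr = 19325.45 mcg/hr
Concentration = 1162 mg ÷ 500 mL = 2.324 mg/mL = 2324 mcg/mL
Rate = 19325.45 mcg/hr ÷ 2324 mcg/mL = 8.3156 mL/hr
Volume infused so far = 8.3156 mL/hr × 26.4 hr = 219.5318 mL
Volume remaining = 500 − 219.5318 = 280.4682 mL
New rate:
Dose = 3.4 mcg/kg/min × 53.68182 kg = 182.5182 mcg/min
182.5182 mcg/min × 60 min/hr = 10951.09 mcg/hr
Rate = 10951.09 mcg/hr ÷ 2324 mcg/mL = 4.712173 mL/hr
Time remaining = 280.4682 mL ÷ 4.712173 mL/hr = 59.51991 hr

59.5 hours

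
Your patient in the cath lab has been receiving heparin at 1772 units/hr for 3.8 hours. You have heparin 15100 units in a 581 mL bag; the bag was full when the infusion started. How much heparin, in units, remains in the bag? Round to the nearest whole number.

Concentration = 15100 units ÷ 581 mL = 25.98967 units/mL
Rate = 1772 units/hr ÷ 25.98967 units/mL = 68.18093 mL/hr
Volume infused = 68.18093 mL/hr × 3.8 hr = 259.0875 mL
Volume remaining = 581 − 259.0875 = 321.9125 mL
Drug remaining = 321.9125 mL × 25.98967 units/mL = 8366.4 units

8366 units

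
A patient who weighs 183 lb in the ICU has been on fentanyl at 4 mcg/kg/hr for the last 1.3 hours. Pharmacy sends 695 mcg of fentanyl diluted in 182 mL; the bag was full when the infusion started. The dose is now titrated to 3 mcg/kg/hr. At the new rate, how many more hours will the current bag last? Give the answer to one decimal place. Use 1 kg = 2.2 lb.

1.1 hours

Initial rate:
Weight = 183 lb ÷ 2.2 lb/kg = 83.18182 kg
Dose = 4 mcg/kg/hr × 83.18182 kg = 332.7273 mcg/hr
Concentration = 695 mcg ÷ 182 mL = 3.818681 mcg/mL
Rate = 332.7273 mcg/hr ÷ 3.818681 mcg/mL = 87.13146 mL/hr
Volume infused so far = 87.13146 mL/hr × 1.3 hr = 113.2709 mL
Volume remaining = 182 − 113.2709 = 68.7291 mL
New rate:
Dose = 3 mcg/kg/hr × 83.18182 kg = 249.5455 mcg/hr
Rate = 249.5455 mcg/hr ÷ 3.818681 mcg/mL = 65.34859 mL/hr
Time remaining = 68.7291 mL ÷ 65.34859 mL/hr = 1.05173 hr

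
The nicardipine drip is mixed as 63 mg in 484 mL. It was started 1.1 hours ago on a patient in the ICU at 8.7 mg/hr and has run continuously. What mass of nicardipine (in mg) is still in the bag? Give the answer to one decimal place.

Concentration = 63 mg ÷ 484 mL = 0.1301653 mg/mL
Rate = 8.7 mg/hr ÷ 0.1301653 mg/mL = 66.8381 mL/hr
Volume infused = 66.8381 mL/hr × 1.1 hr = 73.5219 mL
Volume remaining = 484 − 73.5219 = 410.4781 mL
Drug remaining = 410.4781 mL × 0.1301653 mg/mL = 53.43 mg

53.4 mg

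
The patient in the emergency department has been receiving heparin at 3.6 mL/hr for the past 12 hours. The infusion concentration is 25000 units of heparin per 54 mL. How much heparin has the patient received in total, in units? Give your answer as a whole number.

Concentration = 25000 units ÷ 54 mL = 462.963 units/mL
Drug rate = 3.6 mL/hr × 462.963 units/mL = 1666.667 units/hr
Total = 1666.667 units/hr × 12 hr = 20000 units

20000 units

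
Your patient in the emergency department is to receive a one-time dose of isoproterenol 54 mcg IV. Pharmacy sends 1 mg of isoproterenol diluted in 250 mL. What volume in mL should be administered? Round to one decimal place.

13.5 mL

Concentration = 1 mg ÷ 250 mL = 0.004 mg/mL = 4 mcg/mL
Volume = 54 mcg ÷ 4 mcg/mL = 13.5 mL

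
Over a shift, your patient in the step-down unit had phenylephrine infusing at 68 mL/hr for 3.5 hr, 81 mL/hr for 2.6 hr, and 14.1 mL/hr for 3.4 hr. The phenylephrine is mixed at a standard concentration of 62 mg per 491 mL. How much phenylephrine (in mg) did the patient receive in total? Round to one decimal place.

62.7 mg

Concentration = 62 mg ÷ 491 mL = 0.1262729 mg/mL
Stage 1: 68 mL/hr × 3.5 hr = 238 mL → 238 mL × 0.1262729 mg/mL = 30.05295 mg
Stage 2: 81 mL/hr × 2.6 hr = 210.6 mL → 210.6 mL × 0.1262729 mg/mL = 26.59308 mg
Stage 3: 14.1 mL/hr × 3.4 hr = 47.94 mL → 47.94 mL × 0.1262729 mg/mL = 6.053523 mg
Total = 30.05295 + 26.59308 + 6.053523 = 62.69955 mg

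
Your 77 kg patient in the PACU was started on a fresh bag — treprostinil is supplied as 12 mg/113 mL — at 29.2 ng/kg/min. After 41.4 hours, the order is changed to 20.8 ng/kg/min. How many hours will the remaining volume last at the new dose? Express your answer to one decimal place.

Initial rate:
Dose = 29.2 ng/kg/min × 77 kg = 2248.4 ng/min
2248.4 ng/min × 60 min/hr = 134904 ng/hr
Concentration = 12 mg ÷ 113 mL = 0.1061947 mg/mL = 106194.7 ng/mL
Rate = 134904 ng/hr ÷ 106194.7 ng/mL = 1.270346 mL/hr
Volume infused so far = 1.270346 mL/hr × 41.4 hr = 52.59232 mL
Volume remaining = 113 − 52.59232 = 60.40768 mL
New rate:
Dose = 20.8 ng/kg/min × 77 kg = 1601.6 ng/min
1601.6 ng/min × 60 min/hr = 96096 ng/hr
Rate = 96096 ng/hr ÷ 106194.7 ng/mL = 0.904904 mL/hr
Time remaining = 60.40768 mL ÷ 0.904904 mL/hr = 66.75589 hr

66.8 hours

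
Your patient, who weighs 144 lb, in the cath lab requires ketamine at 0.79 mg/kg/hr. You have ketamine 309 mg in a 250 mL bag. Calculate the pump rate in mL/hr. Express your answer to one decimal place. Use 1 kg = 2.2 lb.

41.8 mL/hr

Weight = 144 lb ÷ 2.2 lb/kg = 65.45455 kg
Dose = 0.79 mg/kg/hr × 65.45455 kg = 51.70909 mg/hr
Concentration = 309 mg ÷ 250 mL = 1.236 mg/mL
Rate = 51.70909 mg/hr ÷ 1.236 mg/mL = 41.83583 mL/hr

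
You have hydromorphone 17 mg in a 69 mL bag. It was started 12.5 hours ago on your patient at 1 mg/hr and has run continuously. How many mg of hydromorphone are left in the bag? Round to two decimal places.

Concentration = 17 mg ÷ 69 mL = 0.2463768 mg/mL
Rate = 1 mg/hr ÷ 0.2463768 mg/mL = 4.058824 mL/hr
Volume infused = 4.058824 mL/hr × 12.5 hr = 50.73529 mL
Volume remaining = 69 − 50.73529 = 18.26471 mL
Drug remaining = 18.26471 mL × 0.2463768 mg/mL = 4.5 mg

4.50 mg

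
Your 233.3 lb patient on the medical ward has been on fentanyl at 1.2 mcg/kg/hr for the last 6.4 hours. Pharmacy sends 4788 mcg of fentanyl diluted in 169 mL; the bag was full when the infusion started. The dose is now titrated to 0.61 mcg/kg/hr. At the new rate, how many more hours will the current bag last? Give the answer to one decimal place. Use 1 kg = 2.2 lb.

Initial rate:
Weight = 233.3 lb ÷ 2.2 lb/kg = 106.0455 kg
Dose = 1.2 mcg/kg/hr × 106.0455 kg = 127.2545 mcg/hr
Concentration = 4788 mcg ÷ 169 mL = 28.33136 mcg/mL
Rate = 127.2545 mcg/hr ÷ 28.33136 mcg/mL = 4.49165 mL/hr
Volume infused so far = 4.49165 mL/hr × 6.4 hr = 28.74656 mL
Volume remaining = 169 − 28.74656 = 140.2534 mL
New rate:
Dose = 0.61 mcg/kg/hr × 106.0455 kg = 64.68773 mcg/hr
Rate = 64.68773 mcg/hr ÷ 28.33136 mcg/mL = 2.283255 mL/hr
Time remaining = 140.2534 mL ÷ 2.283255 mL/hr = 61.42697 hr

61.4 hours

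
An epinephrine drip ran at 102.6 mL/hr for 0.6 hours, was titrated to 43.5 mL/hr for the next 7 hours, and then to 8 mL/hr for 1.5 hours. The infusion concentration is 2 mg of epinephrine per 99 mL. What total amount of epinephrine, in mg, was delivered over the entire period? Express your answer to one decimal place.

Concentration = 2 mg ÷ 99 mL = 0.02020202 mg/mL
Stage 1: 102.6 mL/hr × 0.6 hr = 61.56 mL → 61.56 mL × 0.02020202 mg/mL = 1.243636 mg
Stage 2: 43.5 mL/hr × 7 hr = 304.5 mL → 304.5 mL × 0.02020202 mg/mL = 6.151515 mg
Stage 3: 8 mL/hr × 1.5 hr = 12 mL → 12 mL × 0.02020202 mg/mL = 0.2424242 mg
Total = 1.243636 + 6.151515 + 0.2424242 = 7.637576 mg

7.6 mg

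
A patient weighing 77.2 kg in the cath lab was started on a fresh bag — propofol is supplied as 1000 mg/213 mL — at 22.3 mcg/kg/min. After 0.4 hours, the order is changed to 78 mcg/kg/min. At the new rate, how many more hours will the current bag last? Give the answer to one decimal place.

2.7 hours

Initial rate:
Dose = 22.3 mcg/kg/min × 77.2 kg = 1721.56 mcg/min
1721.56 mcg/min × 60 min/hr = 103293.6 mcg/hr
Concentration = 1000 mg ÷ 213 mL = 4.694836 mg/mL = 4694.836 mcg/mL
Rate = 103293.6 mcg/hr ÷ 4694.836 mcg/mL = 22.00154 mL/hr
Volume infused so far = 22.00154 mL/hr × 0.4 hr = 8.800615 mL
Volume remaining = 213 − 8.800615 = 204.1994 mL
New rate:
Dose = 78 mcg/kg/min × 77.2 kg = 6021.6 mcg/min
6021.6 mcg/min × 60 min/hr = 361296 mcg/hr
Rate = 361296 mcg/hr ÷ 4694.836 mcg/mL = 76.95605 mL/hr
Time remaining = 204.1994 mL ÷ 76.95605 mL/hr = 2.653455 hr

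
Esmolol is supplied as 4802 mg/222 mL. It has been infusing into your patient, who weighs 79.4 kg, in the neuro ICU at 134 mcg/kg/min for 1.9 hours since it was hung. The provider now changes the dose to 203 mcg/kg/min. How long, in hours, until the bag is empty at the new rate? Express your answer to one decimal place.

3.7 hours

Initial rate:
Dose = 134 mcg/kg/min × 79.4 kg = 10639.6 mcg/min
10639.6 mcg/min × 60 min/hr = 638376 mcg/hr
Concentration = 4802 mg ÷ 222 mL = 21.63063 mg/mL = 21630.63 mcg/mL
Rate = 638376 mcg/hr ÷ 21630.63 mcg/mL = 29.51259 mL/hr
Volume infused so far = 29.51259 mL/hr × 1.9 hr = 56.07393 mL
Volume remaining = 222 − 56.07393 = 165.9261 mL
New rate:
Dose = 203 mcg/kg/min × 79.4 kg = 16118.2 mcg/min
16118.2 mcg/min × 60 min/hr = 967092 mcg/hr
Rate = 967092 mcg/hr ÷ 21630.63 mcg/mL = 44.70938 mL/hr
Time remaining = 165.9261 mL ÷ 44.70938 mL/hr = 3.711214 hr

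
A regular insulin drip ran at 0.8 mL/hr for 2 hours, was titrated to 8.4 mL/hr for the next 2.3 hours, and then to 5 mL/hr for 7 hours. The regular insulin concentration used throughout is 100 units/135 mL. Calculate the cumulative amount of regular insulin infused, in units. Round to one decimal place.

Concentration = 100 units ÷ 135 mL = 0.7407407 units/mL
Stage 1: 0.8 mL/hr × 2 hr = 1.6 mL → 1.6 mL × 0.7407407 units/mL = 1.185185 units
Stage 2: 8.4 mL/hr × 2.3 hr = 19.32 mL → 19.32 mL × 0.7407407 units/mL = 14.31111 units
Stage 3: 5 mL/hr × 7 hr = 35 mL → 35 mL × 0.7407407 units/mL = 25.92593 units
Total = 1.185185 + 14.31111 + 25.92593 = 41.42222 units

41.4 units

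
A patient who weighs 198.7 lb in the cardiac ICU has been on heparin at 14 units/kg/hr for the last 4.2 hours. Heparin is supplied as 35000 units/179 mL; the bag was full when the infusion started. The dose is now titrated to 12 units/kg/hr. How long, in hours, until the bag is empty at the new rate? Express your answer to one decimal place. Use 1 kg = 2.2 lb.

Initial rate:
Weight = 198.7 lb ÷ 2.2 lb/kg = 90.31818 kg
Dose = 14 units/kg/hr × 90.31818 kg = 1264.455 units/hr
Concentration = 35000 units ÷ 179 mL = 195.5307 units/mL
Rate = 1264.455 units/hr ÷ 195.5307 units/mL = 6.466782 mL/hr
Volume infused so far = 6.466782 mL/hr × 4.2 hr = 27.16048 mL
Volume remaining = 179 − 27.16048 = 151.8395 mL
New rate:
Dose = 12 units/kg/hr × 90.31818 kg = 1083.818 units/hr
Rate = 1083.818 units/hr ÷ 195.5307 units/mL = 5.542956 mL/hr
Time remaining = 151.8395 mL ÷ 5.542956 mL/hr = 27.39324 hr

27.4 hours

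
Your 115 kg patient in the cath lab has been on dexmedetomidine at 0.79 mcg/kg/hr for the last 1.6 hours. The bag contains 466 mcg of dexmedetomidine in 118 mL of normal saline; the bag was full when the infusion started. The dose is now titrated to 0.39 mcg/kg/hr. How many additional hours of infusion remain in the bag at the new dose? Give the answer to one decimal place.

Initial rate:
Dose = 0.79 mcg/kg/hr × 115 kg = 90.85 mcg/hr
Concentration = 466 mcg ÷ 118 mL = 3.949153 mcg/mL
Rate = 90.85 mcg/hr ÷ 3.949153 mcg/mL = 23.00494 mL/hr
Volume infused so far = 23.00494 mL/hr × 1.6 hr = 36.8079 mL
Volume remaining = 118 − 36.8079 = 81.1921 mL
New rate:
Dose = 0.39 mcg/kg/hr × 115 kg = 44.85 mcg/hr
Rate = 44.85 mcg/hr ÷ 3.949153 mcg/mL = 11.35687 mL/hr
Time remaining = 81.1921 mL ÷ 11.35687 mL/hr = 7.149164 hr

7.1 hours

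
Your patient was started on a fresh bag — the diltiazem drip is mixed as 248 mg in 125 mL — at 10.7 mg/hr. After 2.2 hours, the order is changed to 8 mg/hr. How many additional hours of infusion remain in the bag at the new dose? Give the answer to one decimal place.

Initial rate:
Concentration = 248 mg ÷ 125 mL = 1.984 mg/mL
Rate = 10.7 mg/hr ÷ 1.984 mg/mL = 5.393145 mL/hr
Volume infused so far = 5.393145 mL/hr × 2.2 hr = 11.86492 mL
Volume remaining = 125 − 11.86492 = 113.1351 mL
New rate:
Rate = 8 mg/hr ÷ 1.984 mg/mL = 4.032258 mL/hr
Time remaining = 113.1351 mL ÷ 4.032258 mL/hr = 28.0575 hr

28.1 hours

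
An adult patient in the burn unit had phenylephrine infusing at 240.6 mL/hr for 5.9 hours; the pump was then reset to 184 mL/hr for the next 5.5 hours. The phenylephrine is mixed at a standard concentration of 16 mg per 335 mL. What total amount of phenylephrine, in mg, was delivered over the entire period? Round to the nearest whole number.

Concentration = 16 mg ÷ 335 mL = 0.04776119 mg/mL
Stage 1: 240.6 mL/hr × 5.9 hr = 1419.54 mL → 1419.54 mL × 0.04776119 mg/mL = 67.79893 mg
Stage 2: 184 mL/hr × 5.5 hr = 1012 mL → 1012 mL × 0.04776119 mg/mL = 48.33433 mg
Total = 67.79893 + 48.33433 = 116.1333 mg

116 mg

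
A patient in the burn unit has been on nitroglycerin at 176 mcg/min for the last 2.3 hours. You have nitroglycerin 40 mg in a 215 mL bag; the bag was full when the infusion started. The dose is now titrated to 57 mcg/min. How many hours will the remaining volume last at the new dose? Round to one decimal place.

Initial rate:
176 mcg/min × 60 min/hr = 10560 mcg/hr
Concentration = 40 mg ÷ 215 mL = 0.1860465 mg/mL = 186.0465 mcg/mL
Rate = 10560 mcg/hr ÷ 186.0465 mcg/mL = 56.76 mL/hr
Volume infused so far = 56.76 mL/hr × 2.3 hr = 130.548 mL
Volume remaining = 215 − 130.548 = 84.452 mL
New rate:
57 mcg/min × 60 min/hr = 3420 mcg/hr
Rate = 3420 mcg/hr ÷ 186.0465 mcg/mL = 18.3825 mL/hr
Time remaining = 84.452 mL ÷ 18.3825 mL/hr = 4.594152 hr

4.6 hours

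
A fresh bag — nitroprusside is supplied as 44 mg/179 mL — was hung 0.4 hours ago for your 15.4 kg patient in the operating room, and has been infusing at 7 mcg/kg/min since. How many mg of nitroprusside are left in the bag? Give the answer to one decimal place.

Dose = 7 mcg/kg/min × 15.4 kg = 107.8 mcg/min
107.8 mcg/min × 60 min/hr = 6468 mcg/hr
Concentration = 44 mg ÷ 179 mL = 0.2458101 mg/mL = 245.8101 mcg/mL
Rate = 6468 mcg/hr ÷ 245.8101 mcg/mL = 26.313 mL/hr
Volume infused = 26.313 mL/hr × 0.4 hr = 10.5252 mL
Volume remaining = 179 − 10.5252 = 168.4748 mL
Drug remaining = 168.4748 mL × 245.8101 mcg/mL = 41412.8 mcg = 41.4128 mg

41.4 mg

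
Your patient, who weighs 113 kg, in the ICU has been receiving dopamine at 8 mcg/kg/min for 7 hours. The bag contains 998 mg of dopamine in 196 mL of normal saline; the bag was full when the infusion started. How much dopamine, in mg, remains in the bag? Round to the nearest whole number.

Dose = 8 mcg/kg/min × 113 kg = 904 mcg/min
904 mcg/min × 60 min/hr = 54240 mcg/hr
Concentration = 998 mg ÷ 196 mL = 5.091837 mg/mL = 5091.837 mcg/mL
Rate = 54240 mcg/hr ÷ 5091.837 mcg/mL = 10.65234 mL/hr
Volume infused = 10.65234 mL/hr × 7 hr = 74.56641 mL
Volume remaining = 196 − 74.56641 = 121.4336 mL
Drug remaining = 121.4336 mL × 5091.837 mcg/mL = 618320 mcg = 618.32 mg

618 mg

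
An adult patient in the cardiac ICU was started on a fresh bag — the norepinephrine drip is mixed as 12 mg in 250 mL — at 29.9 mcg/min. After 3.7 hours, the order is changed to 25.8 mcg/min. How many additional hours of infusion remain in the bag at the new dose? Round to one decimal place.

3.5 hours

Initial rate:
29.9 mcg/min × 60 min/hr = 1794 mcg/hr
Concentration = 12 mg ÷ 250 mL = 0.048 mg/mL = 48 mcg/mL
Rate = 1794 mcg/hr ÷ 48 mcg/mL = 37.375 mL/hr
Volume infused so far = 37.375 mL/hr × 3.7 hr = 138.2875 mL
Volume remaining = 250 − 138.2875 = 111.7125 mL
New rate:
25.8 mcg/min × 60 min/hr = 1548 mcg/hr
Rate = 1548 mcg/hr ÷ 48 mcg/mL = 32.25 mL/hr
Time remaining = 111.7125 mL ÷ 32.25 mL/hr = 3.463953 hr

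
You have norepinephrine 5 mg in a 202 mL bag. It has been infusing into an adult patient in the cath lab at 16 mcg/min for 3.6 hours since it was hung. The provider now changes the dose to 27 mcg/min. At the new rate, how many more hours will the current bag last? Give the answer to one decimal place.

Initial rate:
16 mcg/min × 60 min/hr = 960 mcg/hr
Concentration = 5 mg ÷ 202 mL = 0.02475248 mg/mL = 24.75248 mcg/mL
Rate = 960 mcg/hr ÷ 24.75248 mcg/mL = 38.784 mL/hr
Volume infused so far = 38.784 mL/hr × 3.6 hr = 139.6224 mL
Volume remaining = 202 − 139.6224 = 62.3776 mL
New rate:
27 mcg/min × 60 min/hr = 1620 mcg/hr
Rate = 1620 mcg/hr ÷ 24.75248 mcg/mL = 65.448 mL/hr
Time remaining = 62.3776 mL ÷ 65.448 mL/hr = 0.9530864 hr

1.0 hours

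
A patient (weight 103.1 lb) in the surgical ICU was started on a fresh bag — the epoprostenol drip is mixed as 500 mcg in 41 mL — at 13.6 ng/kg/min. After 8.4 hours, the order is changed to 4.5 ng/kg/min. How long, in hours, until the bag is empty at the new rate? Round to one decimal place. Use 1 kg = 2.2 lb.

14.1 hours

Initial rate:
Weight = 103.1 lb ÷ 2.2 lb/kg = 46.86364 kg
Dose = 13.6 ng/kg/min × 46.86364 kg = 637.3455 ng/min
637.3455 ng/min × 60 min/hr = 38240.73 ng/hr
Concentration = 500 mcg ÷ 41 mL = 12.19512 mcg/mL = 12195.12 ng/mL
Rate = 38240.73 ng/hr ÷ 12195.12 ng/mL = 3.13574 mL/hr
Volume infused so far = 3.13574 mL/hr × 8.4 hr = 26.34021 mL
Volume remaining = 41 − 26.34021 = 14.65979 mL
New rate:
Dose = 4.5 ng/kg/min × 46.86364 kg = 210.8864 ng/min
210.8864 ng/min × 60 min/hr = 12653.18 ng/hr
Rate = 12653.18 ng/hr ÷ 12195.12 ng/mL = 1.037561 mL/hr
Time remaining = 14.65979 mL ÷ 1.037561 mL/hr = 14.12909 hr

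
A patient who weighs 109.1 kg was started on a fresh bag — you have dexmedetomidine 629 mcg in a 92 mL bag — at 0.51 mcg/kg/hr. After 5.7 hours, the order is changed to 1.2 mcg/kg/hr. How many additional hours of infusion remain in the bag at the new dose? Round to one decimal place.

Initial rate:
Dose = 0.51 mcg/kg/hr × 109.1 kg = 55.641 mcg/hr
Concentration = 629 mcg ÷ 92 mL = 6.836957 mcg/mL
Rate = 55.641 mcg/hr ÷ 6.836957 mcg/mL = 8.13827 mL/hr
Volume infused so far = 8.13827 mL/hr × 5.7 hr = 46.38814 mL
Volume remaining = 92 − 46.38814 = 45.61186 mL
New rate:
Dose = 1.2 mcg/kg/hr × 109.1 kg = 130.92 mcg/hr
Rate = 130.92 mcg/hr ÷ 6.836957 mcg/mL = 19.14887 mL/hr
Time remaining = 45.61186 mL ÷ 19.14887 mL/hr = 2.381961 hr

2.4 hours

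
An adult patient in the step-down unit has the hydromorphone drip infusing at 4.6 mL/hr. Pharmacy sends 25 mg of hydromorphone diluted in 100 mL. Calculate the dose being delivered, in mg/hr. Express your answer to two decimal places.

Concentration = 25 mg ÷ 100 mL = 0.25 mg/mL
Drug rate = 4.6 mL/hr × 0.25 mg/mL = 1.15 mg/hr

1.15 mg/hr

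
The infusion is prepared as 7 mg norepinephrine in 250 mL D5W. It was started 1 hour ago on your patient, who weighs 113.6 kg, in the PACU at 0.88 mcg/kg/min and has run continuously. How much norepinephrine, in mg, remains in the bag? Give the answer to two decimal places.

1.00 mg

Dose = 0.88 mcg/kg/min × 113.6 kg = 99.968 mcg/min
99.968 mcg/min × 60 min/hr = 5998.08 mcg/hr
Concentration = 7 mg ÷ 250 mL = 0.028 mg/mL = 28 mcg/mL
Rate = 5998.08 mcg/hr ÷ 28 mcg/mL = 214.2171 mL/hr
Volume infused = 214.2171 mL/hr × 1 hr = 214.2171 mL
Volume remaining = 250 − 214.2171 = 35.78286 mL
Drug remaining = 35.78286 mL × 28 mcg/mL = 1001.92 mcg = 1.00192 mg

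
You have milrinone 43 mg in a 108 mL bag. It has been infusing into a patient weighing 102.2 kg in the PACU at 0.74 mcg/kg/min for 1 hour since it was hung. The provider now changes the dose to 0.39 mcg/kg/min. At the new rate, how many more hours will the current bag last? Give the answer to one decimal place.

Initial rate:
Dose = 0.74 mcg/kg/min × 102.2 kg = 75.628 mcg/min
75.628 mcg/min × 60 min/hr = 4537.68 mcg/hr
Concentration = 43 mg ÷ 108 mL = 0.3981481 mg/mL = 398.1481 mcg/mL
Rate = 4537.68 mcg/hr ÷ 398.1481 mcg/mL = 11.39696 mL/hr
Volume infused so far = 11.39696 mL/hr × 1 hr = 11.39696 mL
Volume remaining = 108 − 11.39696 = 96.60304 mL
New rate:
Dose = 0.39 mcg/kg/min × 102.2 kg = 39.858 mcg/min
39.858 mcg/min × 60 min/hr = 2391.48 mcg/hr
Rate = 2391.48 mcg/hr ÷ 398.1481 mcg/mL = 6.006508 mL/hr
Time remaining = 96.60304 mL ÷ 6.006508 mL/hr = 16.08306 hr

16.1 hours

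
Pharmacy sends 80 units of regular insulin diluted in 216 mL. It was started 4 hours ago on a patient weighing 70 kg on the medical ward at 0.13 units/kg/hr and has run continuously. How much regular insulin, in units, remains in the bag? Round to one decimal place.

43.6 units

Dose = 0.13 units/kg/hr × 70 kg = 9.1 units/hr
Concentration = 80 units ÷ 216 mL = 0.3703704 units/mL
Rate = 9.1 units/hr ÷ 0.3703704 units/mL = 24.57 mL/hr
Volume infused = 24.57 mL/hr × 4 hr = 98.28 mL
Volume remaining = 216 − 98.28 = 117.72 mL
Drug remaining = 117.72 mL × 0.3703704 units/mL = 43.6 units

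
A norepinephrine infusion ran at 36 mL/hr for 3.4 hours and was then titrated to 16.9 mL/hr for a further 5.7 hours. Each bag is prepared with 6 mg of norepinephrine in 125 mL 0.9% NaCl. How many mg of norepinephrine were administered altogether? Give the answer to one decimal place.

Concentration = 6 mg ÷ 125 mL = 0.048 mg/mL
Stage 1: 36 mL/hr × 3.4 hr = 122.4 mL → 122.4 mL × 0.048 mg/mL = 5.8752 mg
Stage 2: 16.9 mL/hr × 5.7 hr = 96.33 mL → 96.33 mL × 0.048 mg/mL = 4.62384 mg
Total = 5.8752 + 4.62384 = 10.49904 mg

10.5 mg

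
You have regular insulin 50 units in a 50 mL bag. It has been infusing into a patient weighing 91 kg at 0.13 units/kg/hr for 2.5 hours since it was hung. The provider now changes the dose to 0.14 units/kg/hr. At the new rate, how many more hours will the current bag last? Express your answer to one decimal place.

Initial rate:
Dose = 0.13 units/kg/hr × 91 kg = 11.83 units/hr
Concentration = 50 units ÷ 50 mL = 1 units/mL
Rate = 11.83 units/hr ÷ 1 units/mL = 11.83 mL/hr
Volume infused so far = 11.83 mL/hr × 2.5 hr = 29.575 mL
Volume remaining = 50 − 29.575 = 20.425 mL
New rate:
Dose = 0.14 units/kg/hr × 91 kg = 12.74 units/hr
Rate = 12.74 units/hr ÷ 1 units/mL = 12.74 mL/hr
Time remaining = 20.425 mL ÷ 12.74 mL/hr = 1.603218 hr

1.6 hours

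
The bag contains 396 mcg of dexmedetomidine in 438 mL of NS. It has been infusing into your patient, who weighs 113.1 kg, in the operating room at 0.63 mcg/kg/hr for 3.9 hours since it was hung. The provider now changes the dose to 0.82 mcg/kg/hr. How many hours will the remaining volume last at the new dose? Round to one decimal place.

Initial rate:
Dose = 0.63 mcg/kg/hr × 113.1 kg = 71.253 mcg/hr
Concentration = 396 mcg ÷ 438 mL = 0.9041096 mcg/mL
Rate = 71.253 mcg/hr ÷ 0.9041096 mcg/mL = 78.81014 mL/hr
Volume infused so far = 78.81014 mL/hr × 3.9 hr = 307.3595 mL
Volume remaining = 438 − 307.3595 = 130.6405 mL
New rate:
Dose = 0.82 mcg/kg/hr × 113.1 kg = 92.742 mcg/hr
Rate = 92.742 mcg/hr ÷ 0.9041096 mcg/mL = 102.5783 mL/hr
Time remaining = 130.6405 mL ÷ 102.5783 mL/hr = 1.273569 hr

1.3 hours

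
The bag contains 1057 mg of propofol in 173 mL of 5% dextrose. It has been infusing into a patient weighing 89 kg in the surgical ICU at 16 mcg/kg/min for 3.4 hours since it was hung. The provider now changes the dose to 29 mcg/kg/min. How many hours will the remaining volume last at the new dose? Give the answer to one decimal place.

Initial rate:
Dose = 16 mcg/kg/min × 89 kg = 1424 mcg/min
1424 mcg/min × 60 min/hr = 85440 mcg/hr
Concentration = 1057 mg ÷ 173 mL = 6.109827 mg/mL = 6109.827 mcg/mL
Rate = 85440 mcg/hr ÷ 6109.827 mcg/mL = 13.98403 mL/hr
Volume infused so far = 13.98403 mL/hr × 3.4 hr = 47.5457 mL
Volume remaining = 173 − 47.5457 = 125.4543 mL
New rate:
Dose = 29 mcg/kg/min × 89 kg = 2581 mcg/min
2581 mcg/min × 60 min/hr = 154860 mcg/hr
Rate = 154860 mcg/hr ÷ 6109.827 mcg/mL = 25.34605 mL/hr
Time remaining = 125.4543 mL ÷ 25.34605 mL/hr = 4.949658 hr

4.9 hours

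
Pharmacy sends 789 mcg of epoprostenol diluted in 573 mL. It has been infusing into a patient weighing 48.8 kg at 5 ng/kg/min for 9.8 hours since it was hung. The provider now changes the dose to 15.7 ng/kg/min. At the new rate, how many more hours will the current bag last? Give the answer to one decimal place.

Initial rate:
Dose = 5 ng/kg/min × 48.8 kg = 244 ng/min
244 ng/min × 60 min/hr = 14640 ng/hr
Concentration = 789 mcg ÷ 573 mL = 1.376963 mcg/mL = 1376.963 ng/mL
Rate = 14640 ng/hr ÷ 1376.963 ng/mL = 10.63209 mL/hr
Volume infused so far = 10.63209 mL/hr × 9.8 hr = 104.1945 mL
Volume remaining = 573 − 104.1945 = 468.8055 mL
New rate:
Dose = 15.7 ng/kg/min × 48.8 kg = 766.16 ng/min
766.16 ng/min × 60 min/hr = 45969.6 ng/hr
Rate = 45969.6 ng/hr ÷ 1376.963 ng/mL = 33.38477 mL/hr
Time remaining = 468.8055 mL ÷ 33.38477 mL/hr = 14.0425 hr

14.0 hours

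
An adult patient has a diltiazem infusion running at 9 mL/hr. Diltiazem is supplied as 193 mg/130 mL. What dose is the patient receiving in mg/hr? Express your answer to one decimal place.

Concentration = 193 mg ÷ 130 mL = 1.484615 mg/mL
Drug rate = 9 mL/hr × 1.484615 mg/mL = 13.36154 mg/hr

13.4 mg/hr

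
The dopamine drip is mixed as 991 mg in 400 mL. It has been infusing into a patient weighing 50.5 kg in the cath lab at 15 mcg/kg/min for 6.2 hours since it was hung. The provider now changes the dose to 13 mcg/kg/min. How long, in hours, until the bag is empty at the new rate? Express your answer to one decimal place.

Initial rate:
Dose = 15 mcg/kg/min × 50.5 kg = 757.5 mcg/min
757.5 mcg/min × 60 min/hr = 45450 mcg/hr
Concentration = 991 mg ÷ 400 mL = 2.4775 mg/mL = 2477.5 mcg/mL
Rate = 45450 mcg/hr ÷ 2477.5 mcg/mL = 18.34511 mL/hr
Volume infused so far = 18.34511 mL/hr × 6.2 hr = 113.7397 mL
Volume remaining = 400 − 113.7397 = 286.2603 mL
New rate:
Dose = 13 mcg/kg/min × 50.5 kg = 656.5 mcg/min
656.5 mcg/min × 60 min/hr = 39390 mcg/hr
Rate = 39390 mcg/hr ÷ 2477.5 mcg/mL = 15.89909 mL/hr
Time remaining = 286.2603 mL ÷ 15.89909 mL/hr = 18.00482 hr

18.0 hours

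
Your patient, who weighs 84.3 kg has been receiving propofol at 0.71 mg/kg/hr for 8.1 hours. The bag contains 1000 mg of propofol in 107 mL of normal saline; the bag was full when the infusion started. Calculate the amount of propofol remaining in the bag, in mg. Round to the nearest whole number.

Dose = 0.71 mg/kg/hr × 84.3 kg = 59.853 mg/hr
Concentration = 1000 mg ÷ 107 mL = 9.345794 mg/mL
Rate = 59.853 mg/hr ÷ 9.345794 mg/mL = 6.404271 mL/hr
Volume infused = 6.404271 mL/hr × 8.1 hr = 51.8746 mL
Volume remaining = 107 − 51.8746 = 55.1254 mL
Drug remaining = 55.1254 mL × 9.345794 mg/mL = 515.1907 mg

515 mg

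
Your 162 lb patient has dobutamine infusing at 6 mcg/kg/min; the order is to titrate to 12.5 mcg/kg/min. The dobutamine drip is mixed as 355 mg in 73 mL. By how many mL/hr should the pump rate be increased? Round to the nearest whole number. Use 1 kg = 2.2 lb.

6 mL/hr

At the current dose:
Weight = 162 lb ÷ 2.2 lb/kg = 73.63636 kg
Dose = 6 mcg/kg/min × 73.63636 kg = 441.8182 mcg/min
441.8182 mcg/min × 60 min/hr = 26509.09 mcg/hr
Concentration = 355 mg ÷ 73 mL = 4.863014 mg/mL = 4863.014 mcg/mL
Rate = 26509.09 mcg/hr ÷ 4863.014 mcg/mL = 5.451165 mL/hr
At the new dose:
Dose = 12.5 mcg/kg/min × 73.63636 kg = 920.4545 mcg/min
920.4545 mcg/min × 60 min/hr = 55227.27 mcg/hr
Rate = 55227.27 mcg/hr ÷ 4863.014 mcg/mL = 11.35659 mL/hr
Change = 11.35659 − 5.451165 = 5.905429 mL/hr → 5.905429 mL/hr increase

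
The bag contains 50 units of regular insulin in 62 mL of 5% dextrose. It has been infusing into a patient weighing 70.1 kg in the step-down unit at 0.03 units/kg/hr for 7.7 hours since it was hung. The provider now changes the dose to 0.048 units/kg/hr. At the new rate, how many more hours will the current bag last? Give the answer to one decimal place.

Initial rate:
Dose = 0.03 units/kg/hr × 70.1 kg = 2.103 units/hr
Concentration = 50 units ÷ 62 mL = 0.8064516 units/mL
Rate = 2.103 units/hr ÷ 0.8064516 units/mL = 2.60772 mL/hr
Volume infused so far = 2.60772 mL/hr × 7.7 hr = 20.07944 mL
Volume remaining = 62 − 20.07944 = 41.92056 mL
New rate:
Dose = 0.048 units/kg/hr × 70.1 kg = 3.3648 units/hr
Rate = 3.3648 units/hr ÷ 0.8064516 units/mL = 4.172352 mL/hr
Time remaining = 41.92056 mL ÷ 4.172352 mL/hr = 10.04722 hr

10.0 hours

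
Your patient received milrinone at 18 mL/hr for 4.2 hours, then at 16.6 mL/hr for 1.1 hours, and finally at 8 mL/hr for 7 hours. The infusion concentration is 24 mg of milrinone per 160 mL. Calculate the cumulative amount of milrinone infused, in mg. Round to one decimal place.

22.5 mg

Concentration = 24 mg ÷ 160 mL = 0.15 mg/mL
Stage 1: 18 mL/hr × 4.2 hr = 75.6 mL → 75.6 mL × 0.15 mg/mL = 11.34 mg
Stage 2: 16.6 mL/hr × 1.1 hr = 18.26 mL → 18.26 mL × 0.15 mg/mL = 2.739 mg
Stage 3: 8 mL/hr × 7 hr = 56 mL → 56 mL × 0.15 mg/mL = 8.4 mg
Total = 11.34 + 2.739 + 8.4 = 22.479 mg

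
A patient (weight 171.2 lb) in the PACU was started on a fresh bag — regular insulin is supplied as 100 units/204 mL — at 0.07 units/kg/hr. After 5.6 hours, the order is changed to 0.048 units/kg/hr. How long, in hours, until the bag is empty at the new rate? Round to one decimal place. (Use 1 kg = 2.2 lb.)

18.6 hours

Initial rate:
Weight = 171.2 lb ÷ 2.2 lb/kg = 77.81818 kg
Dose = 0.07 units/kg/hr × 77.81818 kg = 5.447273 units/hr
Concentration = 100 units ÷ 204 mL = 0.4901961 units/mL
Rate = 5.447273 units/hr ÷ 0.4901961 units/mL = 11.11244 mL/hr
Volume infused so far = 11.11244 mL/hr × 5.6 hr = 62.22964 mL
Volume remaining = 204 − 62.22964 = 141.7704 mL
New rate:
Dose = 0.048 units/kg/hr × 77.81818 kg = 3.735273 units/hr
Rate = 3.735273 units/hr ÷ 0.4901961 units/mL = 7.619956 mL/hr
Time remaining = 141.7704 mL ÷ 7.619956 mL/hr = 18.60514 hr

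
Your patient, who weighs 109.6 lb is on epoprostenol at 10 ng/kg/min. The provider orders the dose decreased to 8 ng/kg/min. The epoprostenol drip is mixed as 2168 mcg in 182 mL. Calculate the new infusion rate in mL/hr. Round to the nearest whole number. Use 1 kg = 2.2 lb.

2 mL/hr

Weight = 109.6 lb ÷ 2.2 lb/kg = 49.81818 kg
Dose = 8 ng/kg/min × 49.81818 kg = 398.5455 ng/min
398.5455 ng/min × 60 min/hr = 23912.73 ng/hr
Concentration = 2168 mcg ÷ 182 mL = 11.91209 mcg/mL = 11912.09 ng/mL
Rate = 23912.73 ng/hr ÷ 11912.09 ng/mL = 2.007434 mL/hr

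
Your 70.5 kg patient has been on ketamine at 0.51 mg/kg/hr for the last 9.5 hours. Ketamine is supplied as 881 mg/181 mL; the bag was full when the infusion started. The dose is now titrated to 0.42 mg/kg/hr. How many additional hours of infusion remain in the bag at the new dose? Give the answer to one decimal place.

18.2 hours

Initial rate:
Dose = 0.51 mg/kg/hr × 70.5 kg = 35.955 mg/hr
Concentration = 881 mg ÷ 181 mL = 4.867403 mg/mL
Rate = 35.955 mg/hr ÷ 4.867403 mg/mL = 7.386896 mL/hr
Volume infused so far = 7.386896 mL/hr × 9.5 hr = 70.17551 mL
Volume remaining = 181 − 70.17551 = 110.8245 mL
New rate:
Dose = 0.42 mg/kg/hr × 70.5 kg = 29.61 mg/hr
Rate = 29.61 mg/hr ÷ 4.867403 mg/mL = 6.083326 mL/hr
Time remaining = 110.8245 mL ÷ 6.083326 mL/hr = 18.21775 hr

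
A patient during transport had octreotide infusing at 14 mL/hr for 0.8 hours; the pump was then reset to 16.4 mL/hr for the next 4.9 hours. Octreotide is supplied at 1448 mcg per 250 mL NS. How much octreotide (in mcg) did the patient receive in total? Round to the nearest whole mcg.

530 mcg

Concentration = 1448 mcg ÷ 250 mL = 5.792 mcg/mL
Stage 1: 14 mL/hr × 0.8 hr = 11.2 mL → 11.2 mL × 5.792 mcg/mL = 64.8704 mcg
Stage 2: 16.4 mL/hr × 4.9 hr = 80.36 mL → 80.36 mL × 5.792 mcg/mL = 465.4451 mcg
Total = 64.8704 + 465.4451 = 530.3155 mcg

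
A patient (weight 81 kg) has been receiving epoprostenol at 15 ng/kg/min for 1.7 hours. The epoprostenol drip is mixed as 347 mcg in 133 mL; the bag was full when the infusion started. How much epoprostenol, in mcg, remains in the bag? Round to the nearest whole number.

Dose = 15 ng/kg/min × 81 kg = 1215 ng/min
1215 ng/min × 60 min/hr = 72900 ng/hr
Concentration = 347 mcg ÷ 133 mL = 2.609023 mcg/mL = 2609.023 ng/mL
Rate = 72900 ng/hr ÷ 2609.023 ng/mL = 27.9415 mL/hr
Volume infused = 27.9415 mL/hr × 1.7 hr = 47.50055 mL
Volume remaining = 133 − 47.50055 = 85.49945 mL
Drug remaining = 85.49945 mL × 2609.023 ng/mL = 223070 ng = 223.07 mcg

223 mcg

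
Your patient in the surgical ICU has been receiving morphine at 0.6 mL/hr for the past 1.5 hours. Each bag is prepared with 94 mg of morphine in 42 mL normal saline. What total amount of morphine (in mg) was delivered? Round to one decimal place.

2.0 mg

Concentration = 94 mg ÷ 42 mL = 2.238095 mg/mL
Drug rate = 0.6 mL/hr × 2.238095 mg/mL = 1.342857 mg/hr
Total = 1.342857 mg/hr × 1.5 hr = 2.014286 mg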